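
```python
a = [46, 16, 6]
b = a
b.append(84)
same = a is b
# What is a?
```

After line 1: a = [46, 16, 6]
After line 2 (b = a is an alias, same object): a = [46, 16, 6], b = [46, 16, 6]
After line 3 (b.append mutates the shared list): a = [46, 16, 6, 84], b = [46, 16, 6, 84]
After line 4 (same = a is b; same object -> True): same = True

[46, 16, 6, 84]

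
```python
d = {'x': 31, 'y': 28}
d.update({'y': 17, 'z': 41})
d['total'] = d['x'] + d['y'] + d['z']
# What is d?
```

After line 1: d = {'x': 31, 'y': 28}
After line 2 (y overwritten, z added): d = {'x': 31, 'y': 17, 'z': 41}
After line 3 (total = 31 + 17 + 41 = 89): d = {'x': 31, 'y': 17, 'z': 41, 'total': 89}

{'x': 31, 'y': 17, 'z': 41, 'total': 89}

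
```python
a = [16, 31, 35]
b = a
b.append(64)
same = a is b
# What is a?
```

After line 1: a = [16, 31, 35]
After line 2 (b = a is an alias, same object): a = [16, 31, 35], b = [16, 31, 35]
After line 3 (b.append mutates the shared list): a = [16, 31, 35, 64], b = [16, 31, 35, 64]
After line 4 (same = a is b; same object -> True): same = True

[16, 31, 35, 64]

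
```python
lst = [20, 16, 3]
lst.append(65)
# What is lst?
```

[20, 16, 3, 65]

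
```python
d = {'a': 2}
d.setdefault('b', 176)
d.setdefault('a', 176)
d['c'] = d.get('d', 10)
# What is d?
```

After line 1: d = {'a': 2}
After line 2 (setdefault adds 'b'=176): d = {'a': 2, 'b': 176}
After line 3 (setdefault 'a' no-op, already exists): d = {'a': 2, 'b': 176}
After line 4 (get('d', 10) returns default since 'd' not in d): d = {'a': 2, 'b': 176, 'c': 10}

{'a': 2, 'b': 176, 'c': 10}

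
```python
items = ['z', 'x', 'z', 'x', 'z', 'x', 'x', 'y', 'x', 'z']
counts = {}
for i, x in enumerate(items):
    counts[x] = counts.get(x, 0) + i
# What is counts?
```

Initial: counts = {}, items = ['z', 'x', 'z', 'x', 'z', 'x', 'x', 'y', 'x', 'z']
i=0, x='z': counts = {'z': 0}
i=1, x='x': counts = {'z': 0, 'x': 1}
i=2, x='z': counts = {'z': 2, 'x': 1}
i=3, x='x': counts = {'z': 2, 'x': 4}
i=4, x='z': counts = {'z': 6, 'x': 4}
i=5, x='x': counts = {'z': 6, 'x': 9}
i=6, x='x': counts = {'z': 6, 'x': 15}
i=7, x='y': counts = {'z': 6, 'x': 15, 'y': 7}
i=8, x='x': counts = {'z': 6, 'x': 23, 'y': 7}
i=9, x='z': counts = {'z': 15, 'x': 23, 'y': 7}

{'z': 15, 'x': 23, 'y': 7}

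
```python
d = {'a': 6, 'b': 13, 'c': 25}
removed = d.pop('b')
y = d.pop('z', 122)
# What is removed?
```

After line 1: d = {'a': 6, 'b': 13, 'c': 25}
After line 2 (pop 'b' returns 13): d = {'a': 6, 'c': 25}, removed = 13
After line 3 (pop 'z' missing, returns default 122): d = {'a': 6, 'c': 25}, y = 122

13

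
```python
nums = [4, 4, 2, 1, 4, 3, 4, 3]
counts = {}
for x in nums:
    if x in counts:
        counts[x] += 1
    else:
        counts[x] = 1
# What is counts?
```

Initial: counts = {}, nums = [4, 4, 2, 1, 4, 3, 4, 3]
See 4: counts = {4: 1}
See 4: counts = {4: 2}
See 2: counts = {4: 2, 2: 1}
See 1: counts = {4: 2, 2: 1, 1: 1}
See 4: counts = {4: 3, 2: 1, 1: 1}
See 3: counts = {4: 3, 2: 1, 1: 1, 3: 1}
See 4: counts = {4: 4, 2: 1, 1: 1, 3: 1}
See 3: counts = {4: 4, 2: 1, 1: 1, 3: 2}

{4: 4, 2: 1, 1: 1, 3: 2}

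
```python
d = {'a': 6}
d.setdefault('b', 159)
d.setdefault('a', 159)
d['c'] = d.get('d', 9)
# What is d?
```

After line 1: d = {'a': 6}
After line 2 (setdefault adds 'b'=159): d = {'a': 6, 'b': 159}
After line 3 (setdefault 'a' no-op, already exists): d = {'a': 6, 'b': 159}
After line 4 (get('d', 9) returns default since 'd' not in d): d = {'a': 6, 'b': 159, 'c': 9}

{'a': 6, 'b': 159, 'c': 9}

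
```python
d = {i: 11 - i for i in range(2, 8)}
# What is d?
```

{2: 9, 3: 8, 4: 7, 5: 6, 6: 5, 7: 4}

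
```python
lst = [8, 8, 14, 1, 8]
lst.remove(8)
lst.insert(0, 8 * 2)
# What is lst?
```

After line 1: lst = [8, 8, 14, 1, 8]
After line 2 (remove first 8): lst = [8, 14, 1, 8]
After line 3 (insert 16 at index 0): lst = [16, 8, 14, 1, 8]

[16, 8, 14, 1, 8]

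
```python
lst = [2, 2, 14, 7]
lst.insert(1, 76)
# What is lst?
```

[2, 76, 2, 14, 7]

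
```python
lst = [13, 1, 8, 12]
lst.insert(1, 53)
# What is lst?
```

[13, 53, 1, 8, 12]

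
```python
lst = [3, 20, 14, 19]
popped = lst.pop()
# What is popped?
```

19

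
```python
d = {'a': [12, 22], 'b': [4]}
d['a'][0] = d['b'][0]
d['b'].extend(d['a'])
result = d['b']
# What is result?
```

After line 1: d = {'a': [12, 22], 'b': [4]}
After line 2 (a[0] = b[0] = 4): d = {'a': [4, 22], 'b': [4]}
After line 3 (b.extend(a) appends [4, 22]): d = {'a': [4, 22], 'b': [4, 4, 22]}
After line 4: result = d['b'] = [4, 4, 22]

[4, 4, 22]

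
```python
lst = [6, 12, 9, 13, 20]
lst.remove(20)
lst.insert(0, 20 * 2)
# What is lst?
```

After line 1: lst = [6, 12, 9, 13, 20]
After line 2 (remove first 20): lst = [6, 12, 9, 13]
After line 3 (insert 40 at index 0): lst = [40, 6, 12, 9, 13]

[40, 6, 12, 9, 13]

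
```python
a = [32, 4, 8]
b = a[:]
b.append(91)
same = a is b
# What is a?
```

After line 1: a = [32, 4, 8]
After line 2 (b = a[:] is a shallow copy, new object): a = [32, 4, 8], b = [32, 4, 8]
After line 3 (append only mutates b): a = [32, 4, 8], b = [32, 4, 8, 91]
After line 4 (same = a is b; different objects -> False): same = False

[32, 4, 8]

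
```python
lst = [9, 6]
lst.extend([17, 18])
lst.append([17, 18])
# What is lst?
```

After line 1: lst = [9, 6]
After line 2 (extend unpacks [17, 18]): lst = [9, 6, 17, 18]
After line 3 (append adds [17, 18] as single element): lst = [9, 6, 17, 18, [17, 18]]

[9, 6, 17, 18, [17, 18]]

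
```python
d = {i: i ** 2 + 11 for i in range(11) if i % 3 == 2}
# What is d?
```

{2: 15, 5: 36, 8: 75}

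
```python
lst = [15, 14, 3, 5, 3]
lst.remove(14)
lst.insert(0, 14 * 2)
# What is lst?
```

After line 1: lst = [15, 14, 3, 5, 3]
After line 2 (remove first 14): lst = [15, 3, 5, 3]
After line 3 (insert 28 at index 0): lst = [28, 15, 3, 5, 3]

[28, 15, 3, 5, 3]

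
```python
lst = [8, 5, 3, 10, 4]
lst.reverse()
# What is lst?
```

[4, 10, 3, 5, 8]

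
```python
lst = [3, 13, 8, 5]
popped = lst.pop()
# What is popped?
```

5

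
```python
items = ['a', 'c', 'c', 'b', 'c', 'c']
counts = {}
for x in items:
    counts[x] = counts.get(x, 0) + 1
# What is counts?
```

Initial: counts = {}, items = ['a', 'c', 'c', 'b', 'c', 'c']
See 'a': counts = {'a': 1}
See 'c': counts = {'a': 1, 'c': 1}
See 'c': counts = {'a': 1, 'c': 2}
See 'b': counts = {'a': 1, 'c': 2, 'b': 1}
See 'c': counts = {'a': 1, 'c': 3, 'b': 1}
See 'c': counts = {'a': 1, 'c': 4, 'b': 1}

{'a': 1, 'c': 4, 'b': 1}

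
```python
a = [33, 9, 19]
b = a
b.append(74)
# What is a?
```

After line 1: a = [33, 9, 19]
After line 2 (b = a is an alias, same object): a = [33, 9, 19], b = [33, 9, 19]
After line 3 (b.append mutates the shared list): a = [33, 9, 19, 74], b = [33, 9, 19, 74]

[33, 9, 19, 74]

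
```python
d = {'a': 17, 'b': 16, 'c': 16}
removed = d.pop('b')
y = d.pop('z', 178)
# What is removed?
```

After line 1: d = {'a': 17, 'b': 16, 'c': 16}
After line 2 (pop 'b' returns 16): d = {'a': 17, 'c': 16}, removed = 16
After line 3 (pop 'z' missing, returns default 178): d = {'a': 17, 'c': 16}, y = 178

16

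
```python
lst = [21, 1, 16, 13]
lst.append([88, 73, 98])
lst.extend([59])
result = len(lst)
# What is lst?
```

After line 1: lst = [21, 1, 16, 13]
After line 2 (append adds [88, 73, 98] as single element): lst = [21, 1, 16, 13, [88, 73, 98]]
After line 3 (extend unpacks [59], adds 59): lst = [21, 1, 16, 13, [88, 73, 98], 59]
After line 4: result = len(lst) = 6

[21, 1, 16, 13, [88, 73, 98], 59]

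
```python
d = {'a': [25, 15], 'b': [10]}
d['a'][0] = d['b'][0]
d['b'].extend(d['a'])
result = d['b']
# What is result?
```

After line 1: d = {'a': [25, 15], 'b': [10]}
After line 2 (a[0] = b[0] = 10): d = {'a': [10, 15], 'b': [10]}
After line 3 (b.extend(a) appends [10, 15]): d = {'a': [10, 15], 'b': [10, 10, 15]}
After line 4: result = d['b'] = [10, 10, 15]

[10, 10, 15]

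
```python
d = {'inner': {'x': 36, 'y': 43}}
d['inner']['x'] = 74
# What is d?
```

After line 1: d = {'inner': {'x': 36, 'y': 43}}
After line 2 (inner x overwritten): d = {'inner': {'x': 74, 'y': 43}}

{'inner': {'x': 74, 'y': 43}}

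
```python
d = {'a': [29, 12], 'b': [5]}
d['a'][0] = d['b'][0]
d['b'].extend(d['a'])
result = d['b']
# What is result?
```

After line 1: d = {'a': [29, 12], 'b': [5]}
After line 2 (a[0] = b[0] = 5): d = {'a': [5, 12], 'b': [5]}
After line 3 (b.extend(a) appends [5, 12]): d = {'a': [5, 12], 'b': [5, 5, 12]}
After line 4: result = d['b'] = [5, 5, 12]

[5, 5, 12]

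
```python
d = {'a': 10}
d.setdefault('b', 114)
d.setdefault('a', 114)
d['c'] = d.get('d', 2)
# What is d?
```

After line 1: d = {'a': 10}
After line 2 (setdefault adds 'b'=114): d = {'a': 10, 'b': 114}
After line 3 (setdefault 'a' no-op, already exists): d = {'a': 10, 'b': 114}
After line 4 (get('d', 2) returns default since 'd' not in d): d = {'a': 10, 'b': 114, 'c': 2}

{'a': 10, 'b': 114, 'c': 2}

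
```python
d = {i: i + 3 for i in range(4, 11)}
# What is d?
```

{4: 7, 5: 8, 6: 9, 7: 10, 8: 11, 9: 12, 10: 13}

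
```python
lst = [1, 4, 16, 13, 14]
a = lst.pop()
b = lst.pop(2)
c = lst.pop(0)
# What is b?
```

After line 1: lst = [1, 4, 16, 13, 14]
After line 2 (pop() -> a = 14): lst = [1, 4, 16, 13]
After line 3 (pop(2) -> b = 16): lst = [1, 4, 13]
After line 4 (pop(0) -> c = 1): lst = [4, 13]

16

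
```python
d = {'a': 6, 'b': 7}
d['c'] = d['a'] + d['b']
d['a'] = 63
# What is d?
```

After line 1: d = {'a': 6, 'b': 7}
After line 2 (d['c'] = 6 + 7): d = {'a': 6, 'b': 7, 'c': 13}
After line 3: d = {'a': 63, 'b': 7, 'c': 13}

{'a': 63, 'b': 7, 'c': 13}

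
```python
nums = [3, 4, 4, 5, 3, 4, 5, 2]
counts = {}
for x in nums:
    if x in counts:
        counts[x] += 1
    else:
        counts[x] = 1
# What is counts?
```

Initial: counts = {}, nums = [3, 4, 4, 5, 3, 4, 5, 2]
See 3: counts = {3: 1}
See 4: counts = {3: 1, 4: 1}
See 4: counts = {3: 1, 4: 2}
See 5: counts = {3: 1, 4: 2, 5: 1}
See 3: counts = {3: 2, 4: 2, 5: 1}
See 4: counts = {3: 2, 4: 3, 5: 1}
See 5: counts = {3: 2, 4: 3, 5: 2}
See 2: counts = {3: 2, 4: 3, 5: 2, 2: 1}

{3: 2, 4: 3, 5: 2, 2: 1}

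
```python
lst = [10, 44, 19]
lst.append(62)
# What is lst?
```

[10, 44, 19, 62]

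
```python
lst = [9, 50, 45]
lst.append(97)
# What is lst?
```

[9, 50, 45, 97]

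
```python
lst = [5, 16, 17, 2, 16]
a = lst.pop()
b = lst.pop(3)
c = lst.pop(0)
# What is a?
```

After line 1: lst = [5, 16, 17, 2, 16]
After line 2 (pop() -> a = 16): lst = [5, 16, 17, 2]
After line 3 (pop(3) -> b = 2): lst = [5, 16, 17]
After line 4 (pop(0) -> c = 5): lst = [16, 17]

16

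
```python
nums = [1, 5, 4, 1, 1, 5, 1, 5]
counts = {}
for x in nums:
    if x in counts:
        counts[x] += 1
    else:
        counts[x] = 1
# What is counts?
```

Initial: counts = {}, nums = [1, 5, 4, 1, 1, 5, 1, 5]
See 1: counts = {1: 1}
See 5: counts = {1: 1, 5: 1}
See 4: counts = {1: 1, 5: 1, 4: 1}
See 1: counts = {1: 2, 5: 1, 4: 1}
See 1: counts = {1: 3, 5: 1, 4: 1}
See 5: counts = {1: 3, 5: 2, 4: 1}
See 1: counts = {1: 4, 5: 2, 4: 1}
See 5: counts = {1: 4, 5: 3, 4: 1}

{1: 4, 5: 3, 4: 1}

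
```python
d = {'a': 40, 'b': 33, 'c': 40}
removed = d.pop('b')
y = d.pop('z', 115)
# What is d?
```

After line 1: d = {'a': 40, 'b': 33, 'c': 40}
After line 2 (pop 'b' returns 33): d = {'a': 40, 'c': 40}, removed = 33
After line 3 (pop 'z' missing, returns default 115): d = {'a': 40, 'c': 40}, y = 115

{'a': 40, 'c': 40}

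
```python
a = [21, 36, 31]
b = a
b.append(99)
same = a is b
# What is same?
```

After line 1: a = [21, 36, 31]
After line 2 (b = a is an alias, same object): a = [21, 36, 31], b = [21, 36, 31]
After line 3 (b.append mutates the shared list): a = [21, 36, 31, 99], b = [21, 36, 31, 99]
After line 4 (same = a is b; same object -> True): same = True

True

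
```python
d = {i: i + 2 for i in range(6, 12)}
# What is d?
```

{6: 8, 7: 9, 8: 10, 9: 11, 10: 12, 11: 13}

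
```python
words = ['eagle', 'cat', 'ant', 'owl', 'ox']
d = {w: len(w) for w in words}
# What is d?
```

{'eagle': 5, 'cat': 3, 'ant': 3, 'owl': 3, 'ox': 2}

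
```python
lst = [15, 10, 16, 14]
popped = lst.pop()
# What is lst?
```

[15, 10, 16]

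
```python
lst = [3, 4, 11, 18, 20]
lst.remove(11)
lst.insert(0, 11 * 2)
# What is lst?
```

After line 1: lst = [3, 4, 11, 18, 20]
After line 2 (remove first 11): lst = [3, 4, 18, 20]
After line 3 (insert 22 at index 0): lst = [22, 3, 4, 18, 20]

[22, 3, 4, 18, 20]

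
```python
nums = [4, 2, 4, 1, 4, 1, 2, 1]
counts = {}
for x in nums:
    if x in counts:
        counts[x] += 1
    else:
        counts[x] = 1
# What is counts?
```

Initial: counts = {}, nums = [4, 2, 4, 1, 4, 1, 2, 1]
See 4: counts = {4: 1}
See 2: counts = {4: 1, 2: 1}
See 4: counts = {4: 2, 2: 1}
See 1: counts = {4: 2, 2: 1, 1: 1}
See 4: counts = {4: 3, 2: 1, 1: 1}
See 1: counts = {4: 3, 2: 1, 1: 2}
See 2: counts = {4: 3, 2: 2, 1: 2}
See 1: counts = {4: 3, 2: 2, 1: 3}

{4: 3, 2: 2, 1: 3}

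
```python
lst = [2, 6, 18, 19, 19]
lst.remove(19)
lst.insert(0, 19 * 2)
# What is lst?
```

After line 1: lst = [2, 6, 18, 19, 19]
After line 2 (remove first 19): lst = [2, 6, 18, 19]
After line 3 (insert 38 at index 0): lst = [38, 2, 6, 18, 19]

[38, 2, 6, 18, 19]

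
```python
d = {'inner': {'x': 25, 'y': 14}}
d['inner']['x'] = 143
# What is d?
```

After line 1: d = {'inner': {'x': 25, 'y': 14}}
After line 2 (inner x overwritten): d = {'inner': {'x': 143, 'y': 14}}

{'inner': {'x': 143, 'y': 14}}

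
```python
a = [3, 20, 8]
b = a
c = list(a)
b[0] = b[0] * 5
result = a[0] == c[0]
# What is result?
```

After line 1: a = [3, 20, 8]
After line 2 (b = a, alias): a = [3, 20, 8], b = [3, 20, 8]
After line 3 (c = list(a) is a copy, new object): c = [3, 20, 8]
After line 4 (b[0] = 3 * 5 = 15; mutates shared a/b): a = b = [15, 20, 8], c = [3, 20, 8]
After line 5 (a[0] = 15, c[0] = 3; result = False)

False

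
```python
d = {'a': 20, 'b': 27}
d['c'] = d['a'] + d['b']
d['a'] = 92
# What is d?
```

After line 1: d = {'a': 20, 'b': 27}
After line 2 (d['c'] = 20 + 27): d = {'a': 20, 'b': 27, 'c': 47}
After line 3: d = {'a': 92, 'b': 27, 'c': 47}

{'a': 92, 'b': 27, 'c': 47}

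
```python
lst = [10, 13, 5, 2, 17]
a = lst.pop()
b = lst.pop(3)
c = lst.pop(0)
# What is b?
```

After line 1: lst = [10, 13, 5, 2, 17]
After line 2 (pop() -> a = 17): lst = [10, 13, 5, 2]
After line 3 (pop(3) -> b = 2): lst = [10, 13, 5]
After line 4 (pop(0) -> c = 10): lst = [13, 5]

2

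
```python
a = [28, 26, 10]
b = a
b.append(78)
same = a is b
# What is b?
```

After line 1: a = [28, 26, 10]
After line 2 (b = a is an alias, same object): a = [28, 26, 10], b = [28, 26, 10]
After line 3 (b.append mutates the shared list): a = [28, 26, 10, 78], b = [28, 26, 10, 78]
After line 4 (same = a is b; same object -> True): same = True

[28, 26, 10, 78]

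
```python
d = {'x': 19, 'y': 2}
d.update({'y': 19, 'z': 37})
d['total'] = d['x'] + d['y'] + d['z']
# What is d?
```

After line 1: d = {'x': 19, 'y': 2}
After line 2 (y overwritten, z added): d = {'x': 19, 'y': 19, 'z': 37}
After line 3 (total = 19 + 19 + 37 = 75): d = {'x': 19, 'y': 19, 'z': 37, 'total': 75}

{'x': 19, 'y': 19, 'z': 37, 'total': 75}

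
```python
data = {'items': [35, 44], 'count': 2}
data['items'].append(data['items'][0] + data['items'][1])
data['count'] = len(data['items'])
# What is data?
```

After line 1: data = {'items': [35, 44], 'count': 2}
After line 2 (append 35 + 44 = 79): data = {'items': [35, 44, 79], 'count': 2}
After line 3 (count = len(items) = 3): data = {'items': [35, 44, 79], 'count': 3}

{'items': [35, 44, 79], 'count': 3}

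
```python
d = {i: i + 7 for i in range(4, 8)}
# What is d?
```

{4: 11, 5: 12, 6: 13, 7: 14}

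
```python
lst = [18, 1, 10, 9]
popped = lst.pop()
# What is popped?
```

9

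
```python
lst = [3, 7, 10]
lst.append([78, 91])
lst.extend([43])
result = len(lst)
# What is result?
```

After line 1: lst = [3, 7, 10]
After line 2 (append adds [78, 91] as single element): lst = [3, 7, 10, [78, 91]]
After line 3 (extend unpacks [43], adds 43): lst = [3, 7, 10, [78, 91], 43]
After line 4: result = len(lst) = 5

5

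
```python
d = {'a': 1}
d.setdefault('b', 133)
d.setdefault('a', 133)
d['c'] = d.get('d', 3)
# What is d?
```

After line 1: d = {'a': 1}
After line 2 (setdefault adds 'b'=133): d = {'a': 1, 'b': 133}
After line 3 (setdefault 'a' no-op, already exists): d = {'a': 1, 'b': 133}
After line 4 (get('d', 3) returns default since 'd' not in d): d = {'a': 1, 'b': 133, 'c': 3}

{'a': 1, 'b': 133, 'c': 3}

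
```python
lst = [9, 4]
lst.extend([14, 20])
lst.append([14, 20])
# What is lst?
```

After line 1: lst = [9, 4]
After line 2 (extend unpacks [14, 20]): lst = [9, 4, 14, 20]
After line 3 (append adds [14, 20] as single element): lst = [9, 4, 14, 20, [14, 20]]

[9, 4, 14, 20, [14, 20]]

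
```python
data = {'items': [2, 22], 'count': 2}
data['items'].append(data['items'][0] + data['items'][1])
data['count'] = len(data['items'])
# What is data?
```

After line 1: data = {'items': [2, 22], 'count': 2}
After line 2 (append 2 + 22 = 24): data = {'items': [2, 22, 24], 'count': 2}
After line 3 (count = len(items) = 3): data = {'items': [2, 22, 24], 'count': 3}

{'items': [2, 22, 24], 'count': 3}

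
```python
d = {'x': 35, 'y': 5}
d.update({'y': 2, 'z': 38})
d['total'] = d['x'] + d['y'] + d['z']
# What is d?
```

After line 1: d = {'x': 35, 'y': 5}
After line 2 (y overwritten, z added): d = {'x': 35, 'y': 2, 'z': 38}
After line 3 (total = 35 + 2 + 38 = 75): d = {'x': 35, 'y': 2, 'z': 38, 'total': 75}

{'x': 35, 'y': 2, 'z': 38, 'total': 75}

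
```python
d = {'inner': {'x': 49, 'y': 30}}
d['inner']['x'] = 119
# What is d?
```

After line 1: d = {'inner': {'x': 49, 'y': 30}}
After line 2 (inner x overwritten): d = {'inner': {'x': 119, 'y': 30}}

{'inner': {'x': 119, 'y': 30}}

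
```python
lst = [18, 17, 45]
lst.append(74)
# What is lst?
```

[18, 17, 45, 74]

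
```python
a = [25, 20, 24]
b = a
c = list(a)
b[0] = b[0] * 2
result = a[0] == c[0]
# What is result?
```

After line 1: a = [25, 20, 24]
After line 2 (b = a, alias): a = [25, 20, 24], b = [25, 20, 24]
After line 3 (c = list(a) is a copy, new object): c = [25, 20, 24]
After line 4 (b[0] = 25 * 2 = 50; mutates shared a/b): a = b = [50, 20, 24], c = [25, 20, 24]
After line 5 (a[0] = 50, c[0] = 25; result = False)

False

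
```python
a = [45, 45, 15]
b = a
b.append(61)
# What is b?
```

After line 1: a = [45, 45, 15]
After line 2 (b = a is an alias, same object): a = [45, 45, 15], b = [45, 45, 15]
After line 3 (b.append mutates the shared list): a = [45, 45, 15, 61], b = [45, 45, 15, 61]

[45, 45, 15, 61]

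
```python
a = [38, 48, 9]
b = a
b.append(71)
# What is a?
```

After line 1: a = [38, 48, 9]
After line 2 (b = a is an alias, same object): a = [38, 48, 9], b = [38, 48, 9]
After line 3 (b.append mutates the shared list): a = [38, 48, 9, 71], b = [38, 48, 9, 71]

[38, 48, 9, 71]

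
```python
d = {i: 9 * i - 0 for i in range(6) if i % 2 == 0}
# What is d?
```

{0: 0, 2: 18, 4: 36}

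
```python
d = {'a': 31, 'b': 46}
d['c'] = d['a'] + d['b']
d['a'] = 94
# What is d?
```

After line 1: d = {'a': 31, 'b': 46}
After line 2 (d['c'] = 31 + 46): d = {'a': 31, 'b': 46, 'c': 77}
After line 3: d = {'a': 94, 'b': 46, 'c': 77}

{'a': 94, 'b': 46, 'c': 77}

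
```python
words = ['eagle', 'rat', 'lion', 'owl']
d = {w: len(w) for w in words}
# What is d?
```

{'eagle': 5, 'rat': 3, 'lion': 4, 'owl': 3}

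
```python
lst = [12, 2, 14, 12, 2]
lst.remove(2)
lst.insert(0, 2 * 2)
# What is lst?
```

After line 1: lst = [12, 2, 14, 12, 2]
After line 2 (remove first 2): lst = [12, 14, 12, 2]
After line 3 (insert 4 at index 0): lst = [4, 12, 14, 12, 2]

[4, 12, 14, 12, 2]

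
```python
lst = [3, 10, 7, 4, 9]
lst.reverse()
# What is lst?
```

[9, 4, 7, 10, 3]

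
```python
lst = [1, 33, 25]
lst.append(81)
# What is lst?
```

[1, 33, 25, 81]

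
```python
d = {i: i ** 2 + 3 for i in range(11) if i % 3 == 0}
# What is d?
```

{0: 3, 3: 12, 6: 39, 9: 84}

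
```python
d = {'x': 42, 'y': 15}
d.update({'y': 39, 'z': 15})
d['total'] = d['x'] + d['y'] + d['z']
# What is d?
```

After line 1: d = {'x': 42, 'y': 15}
After line 2 (y overwritten, z added): d = {'x': 42, 'y': 39, 'z': 15}
After line 3 (total = 42 + 39 + 15 = 96): d = {'x': 42, 'y': 39, 'z': 15, 'total': 96}

{'x': 42, 'y': 39, 'z': 15, 'total': 96}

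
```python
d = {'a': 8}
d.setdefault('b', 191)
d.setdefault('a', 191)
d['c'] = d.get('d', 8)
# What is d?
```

After line 1: d = {'a': 8}
After line 2 (setdefault adds 'b'=191): d = {'a': 8, 'b': 191}
After line 3 (setdefault 'a' no-op, already exists): d = {'a': 8, 'b': 191}
After line 4 (get('d', 8) returns default since 'd' not in d): d = {'a': 8, 'b': 191, 'c': 8}

{'a': 8, 'b': 191, 'c': 8}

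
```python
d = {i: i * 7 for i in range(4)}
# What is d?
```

{0: 0, 1: 7, 2: 14, 3: 21}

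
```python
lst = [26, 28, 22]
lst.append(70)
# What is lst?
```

[26, 28, 22, 70]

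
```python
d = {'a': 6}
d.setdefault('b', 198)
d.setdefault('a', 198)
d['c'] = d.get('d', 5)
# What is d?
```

After line 1: d = {'a': 6}
After line 2 (setdefault adds 'b'=198): d = {'a': 6, 'b': 198}
After line 3 (setdefault 'a' no-op, already exists): d = {'a': 6, 'b': 198}
After line 4 (get('d', 5) returns default since 'd' not in d): d = {'a': 6, 'b': 198, 'c': 5}

{'a': 6, 'b': 198, 'c': 5}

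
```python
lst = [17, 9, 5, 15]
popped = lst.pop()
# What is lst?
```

[17, 9, 5]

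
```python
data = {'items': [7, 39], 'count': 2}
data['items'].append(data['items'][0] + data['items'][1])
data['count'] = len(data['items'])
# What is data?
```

After line 1: data = {'items': [7, 39], 'count': 2}
After line 2 (append 7 + 39 = 46): data = {'items': [7, 39, 46], 'count': 2}
After line 3 (count = len(items) = 3): data = {'items': [7, 39, 46], 'count': 3}

{'items': [7, 39, 46], 'count': 3}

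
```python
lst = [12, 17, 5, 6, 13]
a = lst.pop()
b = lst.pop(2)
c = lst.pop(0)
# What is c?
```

After line 1: lst = [12, 17, 5, 6, 13]
After line 2 (pop() -> a = 13): lst = [12, 17, 5, 6]
After line 3 (pop(2) -> b = 5): lst = [12, 17, 6]
After line 4 (pop(0) -> c = 12): lst = [17, 6]

12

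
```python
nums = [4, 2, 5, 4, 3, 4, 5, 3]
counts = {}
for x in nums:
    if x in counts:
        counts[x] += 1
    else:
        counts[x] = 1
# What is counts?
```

Initial: counts = {}, nums = [4, 2, 5, 4, 3, 4, 5, 3]
See 4: counts = {4: 1}
See 2: counts = {4: 1, 2: 1}
See 5: counts = {4: 1, 2: 1, 5: 1}
See 4: counts = {4: 2, 2: 1, 5: 1}
See 3: counts = {4: 2, 2: 1, 5: 1, 3: 1}
See 4: counts = {4: 3, 2: 1, 5: 1, 3: 1}
See 5: counts = {4: 3, 2: 1, 5: 2, 3: 1}
See 3: counts = {4: 3, 2: 1, 5: 2, 3: 2}

{4: 3, 2: 1, 5: 2, 3: 2}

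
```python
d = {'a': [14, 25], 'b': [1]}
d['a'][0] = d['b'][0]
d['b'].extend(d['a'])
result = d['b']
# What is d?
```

After line 1: d = {'a': [14, 25], 'b': [1]}
After line 2 (a[0] = b[0] = 1): d = {'a': [1, 25], 'b': [1]}
After line 3 (b.extend(a) appends [1, 25]): d = {'a': [1, 25], 'b': [1, 1, 25]}
After line 4: result = d['b'] = [1, 1, 25]

{'a': [1, 25], 'b': [1, 1, 25]}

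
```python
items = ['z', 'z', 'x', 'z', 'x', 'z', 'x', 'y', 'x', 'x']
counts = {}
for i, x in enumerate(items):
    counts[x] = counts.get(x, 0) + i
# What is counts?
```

Initial: counts = {}, items = ['z', 'z', 'x', 'z', 'x', 'z', 'x', 'y', 'x', 'x']
i=0, x='z': counts = {'z': 0}
i=1, x='z': counts = {'z': 1}
i=2, x='x': counts = {'z': 1, 'x': 2}
i=3, x='z': counts = {'z': 4, 'x': 2}
i=4, x='x': counts = {'z': 4, 'x': 6}
i=5, x='z': counts = {'z': 9, 'x': 6}
i=6, x='x': counts = {'z': 9, 'x': 12}
i=7, x='y': counts = {'z': 9, 'x': 12, 'y': 7}
i=8, x='x': counts = {'z': 9, 'x': 20, 'y': 7}
i=9, x='x': counts = {'z': 9, 'x': 29, 'y': 7}

{'z': 9, 'x': 29, 'y': 7}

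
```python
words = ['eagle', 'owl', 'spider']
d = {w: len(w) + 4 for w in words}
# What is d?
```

{'eagle': 9, 'owl': 7, 'spider': 10}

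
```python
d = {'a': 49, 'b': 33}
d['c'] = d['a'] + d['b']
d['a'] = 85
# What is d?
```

After line 1: d = {'a': 49, 'b': 33}
After line 2 (d['c'] = 49 + 33): d = {'a': 49, 'b': 33, 'c': 82}
After line 3: d = {'a': 85, 'b': 33, 'c': 82}

{'a': 85, 'b': 33, 'c': 82}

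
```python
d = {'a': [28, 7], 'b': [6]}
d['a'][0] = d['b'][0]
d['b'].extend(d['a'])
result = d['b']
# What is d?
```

After line 1: d = {'a': [28, 7], 'b': [6]}
After line 2 (a[0] = b[0] = 6): d = {'a': [6, 7], 'b': [6]}
After line 3 (b.extend(a) appends [6, 7]): d = {'a': [6, 7], 'b': [6, 6, 7]}
After line 4: result = d['b'] = [6, 6, 7]

{'a': [6, 7], 'b': [6, 6, 7]}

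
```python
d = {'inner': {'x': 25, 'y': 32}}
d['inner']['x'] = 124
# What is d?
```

After line 1: d = {'inner': {'x': 25, 'y': 32}}
After line 2 (inner x overwritten): d = {'inner': {'x': 124, 'y': 32}}

{'inner': {'x': 124, 'y': 32}}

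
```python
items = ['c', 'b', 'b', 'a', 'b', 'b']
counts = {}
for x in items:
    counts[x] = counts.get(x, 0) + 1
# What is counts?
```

Initial: counts = {}, items = ['c', 'b', 'b', 'a', 'b', 'b']
See 'c': counts = {'c': 1}
See 'b': counts = {'c': 1, 'b': 1}
See 'b': counts = {'c': 1, 'b': 2}
See 'a': counts = {'c': 1, 'b': 2, 'a': 1}
See 'b': counts = {'c': 1, 'b': 3, 'a': 1}
See 'b': counts = {'c': 1, 'b': 4, 'a': 1}

{'c': 1, 'b': 4, 'a': 1}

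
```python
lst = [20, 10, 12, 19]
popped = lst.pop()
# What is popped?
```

19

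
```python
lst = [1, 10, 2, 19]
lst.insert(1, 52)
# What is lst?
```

[1, 52, 10, 2, 19]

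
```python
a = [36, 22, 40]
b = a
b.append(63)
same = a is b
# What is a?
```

After line 1: a = [36, 22, 40]
After line 2 (b = a is an alias, same object): a = [36, 22, 40], b = [36, 22, 40]
After line 3 (b.append mutates the shared list): a = [36, 22, 40, 63], b = [36, 22, 40, 63]
After line 4 (same = a is b; same object -> True): same = True

[36, 22, 40, 63]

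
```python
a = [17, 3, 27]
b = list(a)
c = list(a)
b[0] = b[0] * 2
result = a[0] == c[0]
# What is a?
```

After line 1: a = [17, 3, 27]
After line 2 (b = list(a), copy): a = [17, 3, 27], b = [17, 3, 27]
After line 3 (c = list(a) is a copy, new object): c = [17, 3, 27]
After line 4 (b[0] = 17 * 2 = 34; only b mutates (copy)): a = [17, 3, 27], b = [34, 3, 27], c = [17, 3, 27]
After line 5 (a[0] = 17, c[0] = 17; result = True)

[17, 3, 27]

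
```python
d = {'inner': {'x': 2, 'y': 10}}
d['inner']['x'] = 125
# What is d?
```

After line 1: d = {'inner': {'x': 2, 'y': 10}}
After line 2 (inner x overwritten): d = {'inner': {'x': 125, 'y': 10}}

{'inner': {'x': 125, 'y': 10}}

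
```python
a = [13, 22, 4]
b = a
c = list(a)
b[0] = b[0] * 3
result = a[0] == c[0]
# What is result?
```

After line 1: a = [13, 22, 4]
After line 2 (b = a, alias): a = [13, 22, 4], b = [13, 22, 4]
After line 3 (c = list(a) is a copy, new object): c = [13, 22, 4]
After line 4 (b[0] = 13 * 3 = 39; mutates shared a/b): a = b = [39, 22, 4], c = [13, 22, 4]
After line 5 (a[0] = 39, c[0] = 13; result = False)

False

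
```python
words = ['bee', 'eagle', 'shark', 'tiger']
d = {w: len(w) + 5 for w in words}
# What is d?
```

{'bee': 8, 'eagle': 10, 'shark': 10, 'tiger': 10}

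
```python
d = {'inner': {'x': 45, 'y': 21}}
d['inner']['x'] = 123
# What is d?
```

After line 1: d = {'inner': {'x': 45, 'y': 21}}
After line 2 (inner x overwritten): d = {'inner': {'x': 123, 'y': 21}}

{'inner': {'x': 123, 'y': 21}}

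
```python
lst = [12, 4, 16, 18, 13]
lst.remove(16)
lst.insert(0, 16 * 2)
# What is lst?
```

After line 1: lst = [12, 4, 16, 18, 13]
After line 2 (remove first 16): lst = [12, 4, 18, 13]
After line 3 (insert 32 at index 0): lst = [32, 12, 4, 18, 13]

[32, 12, 4, 18, 13]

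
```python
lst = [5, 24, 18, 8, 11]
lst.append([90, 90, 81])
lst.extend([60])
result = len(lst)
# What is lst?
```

After line 1: lst = [5, 24, 18, 8, 11]
After line 2 (append adds [90, 90, 81] as single element): lst = [5, 24, 18, 8, 11, [90, 90, 81]]
After line 3 (extend unpacks [60], adds 60): lst = [5, 24, 18, 8, 11, [90, 90, 81], 60]
After line 4: result = len(lst) = 7

[5, 24, 18, 8, 11, [90, 90, 81], 60]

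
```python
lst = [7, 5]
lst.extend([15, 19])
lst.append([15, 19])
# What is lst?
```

After line 1: lst = [7, 5]
After line 2 (extend unpacks [15, 19]): lst = [7, 5, 15, 19]
After line 3 (append adds [15, 19] as single element): lst = [7, 5, 15, 19, [15, 19]]

[7, 5, 15, 19, [15, 19]]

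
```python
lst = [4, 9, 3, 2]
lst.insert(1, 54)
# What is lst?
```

[4, 54, 9, 3, 2]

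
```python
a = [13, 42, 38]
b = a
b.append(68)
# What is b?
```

After line 1: a = [13, 42, 38]
After line 2 (b = a is an alias, same object): a = [13, 42, 38], b = [13, 42, 38]
After line 3 (b.append mutates the shared list): a = [13, 42, 38, 68], b = [13, 42, 38, 68]

[13, 42, 38, 68]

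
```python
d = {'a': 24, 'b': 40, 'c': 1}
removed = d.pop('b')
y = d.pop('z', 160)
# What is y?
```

After line 1: d = {'a': 24, 'b': 40, 'c': 1}
After line 2 (pop 'b' returns 40): d = {'a': 24, 'c': 1}, removed = 40
After line 3 (pop 'z' missing, returns default 160): d = {'a': 24, 'c': 1}, y = 160

160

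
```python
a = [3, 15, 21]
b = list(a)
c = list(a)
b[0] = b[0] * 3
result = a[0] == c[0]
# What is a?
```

After line 1: a = [3, 15, 21]
After line 2 (b = list(a), copy): a = [3, 15, 21], b = [3, 15, 21]
After line 3 (c = list(a) is a copy, new object): c = [3, 15, 21]
After line 4 (b[0] = 3 * 3 = 9; only b mutates (copy)): a = [3, 15, 21], b = [9, 15, 21], c = [3, 15, 21]
After line 5 (a[0] = 3, c[0] = 3; result = True)

[3, 15, 21]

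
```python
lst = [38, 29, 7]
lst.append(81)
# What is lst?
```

[38, 29, 7, 81]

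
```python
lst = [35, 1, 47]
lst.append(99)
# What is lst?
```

[35, 1, 47, 99]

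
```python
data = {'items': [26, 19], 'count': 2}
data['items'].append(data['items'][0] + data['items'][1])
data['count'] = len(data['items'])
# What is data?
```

After line 1: data = {'items': [26, 19], 'count': 2}
After line 2 (append 26 + 19 = 45): data = {'items': [26, 19, 45], 'count': 2}
After line 3 (count = len(items) = 3): data = {'items': [26, 19, 45], 'count': 3}

{'items': [26, 19, 45], 'count': 3}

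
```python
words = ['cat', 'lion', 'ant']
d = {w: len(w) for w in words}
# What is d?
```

{'cat': 3, 'lion': 4, 'ant': 3}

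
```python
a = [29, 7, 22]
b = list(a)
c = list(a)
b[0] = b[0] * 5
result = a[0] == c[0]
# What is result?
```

After line 1: a = [29, 7, 22]
After line 2 (b = list(a), copy): a = [29, 7, 22], b = [29, 7, 22]
After line 3 (c = list(a) is a copy, new object): c = [29, 7, 22]
After line 4 (b[0] = 29 * 5 = 145; only b mutates (copy)): a = [29, 7, 22], b = [145, 7, 22], c = [29, 7, 22]
After line 5 (a[0] = 29, c[0] = 29; result = True)

True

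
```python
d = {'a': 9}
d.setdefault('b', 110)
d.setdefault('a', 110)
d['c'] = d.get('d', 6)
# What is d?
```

After line 1: d = {'a': 9}
After line 2 (setdefault adds 'b'=110): d = {'a': 9, 'b': 110}
After line 3 (setdefault 'a' no-op, already exists): d = {'a': 9, 'b': 110}
After line 4 (get('d', 6) returns default since 'd' not in d): d = {'a': 9, 'b': 110, 'c': 6}

{'a': 9, 'b': 110, 'c': 6}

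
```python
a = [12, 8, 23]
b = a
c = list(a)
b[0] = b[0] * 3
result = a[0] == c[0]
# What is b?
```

After line 1: a = [12, 8, 23]
After line 2 (b = a, alias): a = [12, 8, 23], b = [12, 8, 23]
After line 3 (c = list(a) is a copy, new object): c = [12, 8, 23]
After line 4 (b[0] = 12 * 3 = 36; mutates shared a/b): a = b = [36, 8, 23], c = [12, 8, 23]
After line 5 (a[0] = 36, c[0] = 12; result = False)

[36, 8, 23]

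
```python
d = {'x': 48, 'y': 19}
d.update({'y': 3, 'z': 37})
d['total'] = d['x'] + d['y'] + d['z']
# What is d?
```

After line 1: d = {'x': 48, 'y': 19}
After line 2 (y overwritten, z added): d = {'x': 48, 'y': 3, 'z': 37}
After line 3 (total = 48 + 3 + 37 = 88): d = {'x': 48, 'y': 3, 'z': 37, 'total': 88}

{'x': 48, 'y': 3, 'z': 37, 'total': 88}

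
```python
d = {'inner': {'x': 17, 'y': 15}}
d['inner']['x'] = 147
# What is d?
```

After line 1: d = {'inner': {'x': 17, 'y': 15}}
After line 2 (inner x overwritten): d = {'inner': {'x': 147, 'y': 15}}

{'inner': {'x': 147, 'y': 15}}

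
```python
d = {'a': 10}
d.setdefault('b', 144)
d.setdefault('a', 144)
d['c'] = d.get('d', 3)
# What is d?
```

After line 1: d = {'a': 10}
After line 2 (setdefault adds 'b'=144): d = {'a': 10, 'b': 144}
After line 3 (setdefault 'a' no-op, already exists): d = {'a': 10, 'b': 144}
After line 4 (get('d', 3) returns default since 'd' not in d): d = {'a': 10, 'b': 144, 'c': 3}

{'a': 10, 'b': 144, 'c': 3}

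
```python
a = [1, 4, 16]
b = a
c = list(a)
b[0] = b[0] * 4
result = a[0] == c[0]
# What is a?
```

After line 1: a = [1, 4, 16]
After line 2 (b = a, alias): a = [1, 4, 16], b = [1, 4, 16]
After line 3 (c = list(a) is a copy, new object): c = [1, 4, 16]
After line 4 (b[0] = 1 * 4 = 4; mutates shared a/b): a = b = [4, 4, 16], c = [1, 4, 16]
After line 5 (a[0] = 4, c[0] = 1; result = False)

[4, 4, 16]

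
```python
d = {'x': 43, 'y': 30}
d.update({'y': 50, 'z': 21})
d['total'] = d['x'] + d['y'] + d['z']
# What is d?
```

After line 1: d = {'x': 43, 'y': 30}
After line 2 (y overwritten, z added): d = {'x': 43, 'y': 50, 'z': 21}
After line 3 (total = 43 + 50 + 21 = 114): d = {'x': 43, 'y': 50, 'z': 21, 'total': 114}

{'x': 43, 'y': 50, 'z': 21, 'total': 114}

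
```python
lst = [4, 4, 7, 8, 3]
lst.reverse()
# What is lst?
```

[3, 8, 7, 4, 4]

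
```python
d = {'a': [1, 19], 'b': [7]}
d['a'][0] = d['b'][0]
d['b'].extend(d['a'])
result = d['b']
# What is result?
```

After line 1: d = {'a': [1, 19], 'b': [7]}
After line 2 (a[0] = b[0] = 7): d = {'a': [7, 19], 'b': [7]}
After line 3 (b.extend(a) appends [7, 19]): d = {'a': [7, 19], 'b': [7, 7, 19]}
After line 4: result = d['b'] = [7, 7, 19]

[7, 7, 19]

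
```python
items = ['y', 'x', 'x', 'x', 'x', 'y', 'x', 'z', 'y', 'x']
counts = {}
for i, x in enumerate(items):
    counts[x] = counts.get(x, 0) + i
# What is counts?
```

Initial: counts = {}, items = ['y', 'x', 'x', 'x', 'x', 'y', 'x', 'z', 'y', 'x']
i=0, x='y': counts = {'y': 0}
i=1, x='x': counts = {'y': 0, 'x': 1}
i=2, x='x': counts = {'y': 0, 'x': 3}
i=3, x='x': counts = {'y': 0, 'x': 6}
i=4, x='x': counts = {'y': 0, 'x': 10}
i=5, x='y': counts = {'y': 5, 'x': 10}
i=6, x='x': counts = {'y': 5, 'x': 16}
i=7, x='z': counts = {'y': 5, 'x': 16, 'z': 7}
i=8, x='y': counts = {'y': 13, 'x': 16, 'z': 7}
i=9, x='x': counts = {'y': 13, 'x': 25, 'z': 7}

{'y': 13, 'x': 25, 'z': 7}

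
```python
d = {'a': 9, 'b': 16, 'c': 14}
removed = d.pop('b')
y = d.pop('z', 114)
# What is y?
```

After line 1: d = {'a': 9, 'b': 16, 'c': 14}
After line 2 (pop 'b' returns 16): d = {'a': 9, 'c': 14}, removed = 16
After line 3 (pop 'z' missing, returns default 114): d = {'a': 9, 'c': 14}, y = 114

114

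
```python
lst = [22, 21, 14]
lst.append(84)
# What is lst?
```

[22, 21, 14, 84]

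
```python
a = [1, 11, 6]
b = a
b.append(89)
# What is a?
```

After line 1: a = [1, 11, 6]
After line 2 (b = a is an alias, same object): a = [1, 11, 6], b = [1, 11, 6]
After line 3 (b.append mutates the shared list): a = [1, 11, 6, 89], b = [1, 11, 6, 89]

[1, 11, 6, 89]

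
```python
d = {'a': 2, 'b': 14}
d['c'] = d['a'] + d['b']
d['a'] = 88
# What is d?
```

After line 1: d = {'a': 2, 'b': 14}
After line 2 (d['c'] = 2 + 14): d = {'a': 2, 'b': 14, 'c': 16}
After line 3: d = {'a': 88, 'b': 14, 'c': 16}

{'a': 88, 'b': 14, 'c': 16}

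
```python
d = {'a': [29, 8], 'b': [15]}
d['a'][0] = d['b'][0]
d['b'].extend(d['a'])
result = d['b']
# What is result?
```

After line 1: d = {'a': [29, 8], 'b': [15]}
After line 2 (a[0] = b[0] = 15): d = {'a': [15, 8], 'b': [15]}
After line 3 (b.extend(a) appends [15, 8]): d = {'a': [15, 8], 'b': [15, 15, 8]}
After line 4: result = d['b'] = [15, 15, 8]

[15, 15, 8]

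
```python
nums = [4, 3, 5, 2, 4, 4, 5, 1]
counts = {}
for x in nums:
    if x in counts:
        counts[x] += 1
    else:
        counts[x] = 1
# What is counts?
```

Initial: counts = {}, nums = [4, 3, 5, 2, 4, 4, 5, 1]
See 4: counts = {4: 1}
See 3: counts = {4: 1, 3: 1}
See 5: counts = {4: 1, 3: 1, 5: 1}
See 2: counts = {4: 1, 3: 1, 5: 1, 2: 1}
See 4: counts = {4: 2, 3: 1, 5: 1, 2: 1}
See 4: counts = {4: 3, 3: 1, 5: 1, 2: 1}
See 5: counts = {4: 3, 3: 1, 5: 2, 2: 1}
See 1: counts = {4: 3, 3: 1, 5: 2, 2: 1, 1: 1}

{4: 3, 3: 1, 5: 2, 2: 1, 1: 1}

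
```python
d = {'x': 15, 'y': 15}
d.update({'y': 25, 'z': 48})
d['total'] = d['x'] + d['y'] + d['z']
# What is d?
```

After line 1: d = {'x': 15, 'y': 15}
After line 2 (y overwritten, z added): d = {'x': 15, 'y': 25, 'z': 48}
After line 3 (total = 15 + 25 + 48 = 88): d = {'x': 15, 'y': 25, 'z': 48, 'total': 88}

{'x': 15, 'y': 25, 'z': 48, 'total': 88}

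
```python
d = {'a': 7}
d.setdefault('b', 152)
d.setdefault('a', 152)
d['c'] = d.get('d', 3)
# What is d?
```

After line 1: d = {'a': 7}
After line 2 (setdefault adds 'b'=152): d = {'a': 7, 'b': 152}
After line 3 (setdefault 'a' no-op, already exists): d = {'a': 7, 'b': 152}
After line 4 (get('d', 3) returns default since 'd' not in d): d = {'a': 7, 'b': 152, 'c': 3}

{'a': 7, 'b': 152, 'c': 3}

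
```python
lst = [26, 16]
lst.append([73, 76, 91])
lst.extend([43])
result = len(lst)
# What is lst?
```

After line 1: lst = [26, 16]
After line 2 (append adds [73, 76, 91] as single element): lst = [26, 16, [73, 76, 91]]
After line 3 (extend unpacks [43], adds 43): lst = [26, 16, [73, 76, 91], 43]
After line 4: result = len(lst) = 4

[26, 16, [73, 76, 91], 43]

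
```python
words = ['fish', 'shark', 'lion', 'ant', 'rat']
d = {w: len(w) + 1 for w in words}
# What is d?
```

{'fish': 5, 'shark': 6, 'lion': 5, 'ant': 4, 'rat': 4}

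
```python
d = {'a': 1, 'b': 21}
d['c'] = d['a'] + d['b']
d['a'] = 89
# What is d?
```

After line 1: d = {'a': 1, 'b': 21}
After line 2 (d['c'] = 1 + 21): d = {'a': 1, 'b': 21, 'c': 22}
After line 3: d = {'a': 89, 'b': 21, 'c': 22}

{'a': 89, 'b': 21, 'c': 22}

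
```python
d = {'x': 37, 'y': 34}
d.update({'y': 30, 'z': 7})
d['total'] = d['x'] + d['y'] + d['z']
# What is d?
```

After line 1: d = {'x': 37, 'y': 34}
After line 2 (y overwritten, z added): d = {'x': 37, 'y': 30, 'z': 7}
After line 3 (total = 37 + 30 + 7 = 74): d = {'x': 37, 'y': 30, 'z': 7, 'total': 74}

{'x': 37, 'y': 30, 'z': 7, 'total': 74}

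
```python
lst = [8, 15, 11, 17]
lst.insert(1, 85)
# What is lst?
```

[8, 85, 15, 11, 17]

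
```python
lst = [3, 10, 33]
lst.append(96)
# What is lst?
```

[3, 10, 33, 96]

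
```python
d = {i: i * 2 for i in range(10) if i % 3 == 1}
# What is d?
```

{1: 2, 4: 8, 7: 14}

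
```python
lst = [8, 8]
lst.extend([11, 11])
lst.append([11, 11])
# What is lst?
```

After line 1: lst = [8, 8]
After line 2 (extend unpacks [11, 11]): lst = [8, 8, 11, 11]
After line 3 (append adds [11, 11] as single element): lst = [8, 8, 11, 11, [11, 11]]

[8, 8, 11, 11, [11, 11]]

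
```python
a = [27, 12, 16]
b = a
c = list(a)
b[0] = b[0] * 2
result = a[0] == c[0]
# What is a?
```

After line 1: a = [27, 12, 16]
After line 2 (b = a, alias): a = [27, 12, 16], b = [27, 12, 16]
After line 3 (c = list(a) is a copy, new object): c = [27, 12, 16]
After line 4 (b[0] = 27 * 2 = 54; mutates shared a/b): a = b = [54, 12, 16], c = [27, 12, 16]
After line 5 (a[0] = 54, c[0] = 27; result = False)

[54, 12, 16]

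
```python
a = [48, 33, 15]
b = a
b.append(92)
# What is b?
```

After line 1: a = [48, 33, 15]
After line 2 (b = a is an alias, same object): a = [48, 33, 15], b = [48, 33, 15]
After line 3 (b.append mutates the shared list): a = [48, 33, 15, 92], b = [48, 33, 15, 92]

[48, 33, 15, 92]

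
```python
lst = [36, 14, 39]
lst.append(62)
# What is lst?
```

[36, 14, 39, 62]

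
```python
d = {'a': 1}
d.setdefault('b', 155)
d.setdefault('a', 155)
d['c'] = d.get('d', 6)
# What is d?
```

After line 1: d = {'a': 1}
After line 2 (setdefault adds 'b'=155): d = {'a': 1, 'b': 155}
After line 3 (setdefault 'a' no-op, already exists): d = {'a': 1, 'b': 155}
After line 4 (get('d', 6) returns default since 'd' not in d): d = {'a': 1, 'b': 155, 'c': 6}

{'a': 1, 'b': 155, 'c': 6}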